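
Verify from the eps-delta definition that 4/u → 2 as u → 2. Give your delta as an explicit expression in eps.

Let eps > 0. We seek delta > 0 such that 0 < |u − 2| < delta implies |4/u − 2| < eps.
|4/u − 2| = 4·|2 − u|/(2·|u|) = 4|u − 2|/(2|u|).
Require delta ≤ 1 so that |u| > 2 − 1 = 1, hence 2|u| > 2.
Then |4/u − 2| < 4|u − 2|/2, which is < eps when |u − 2| < (1/2)eps.
Take delta = min(1, (1/2)eps). Then 0 < |u − 2| < delta gives both |u − 2| < 1 and |u − 2| < (1/2)eps, so |4/u − 2| < eps.

delta = min(1, (1/2)eps)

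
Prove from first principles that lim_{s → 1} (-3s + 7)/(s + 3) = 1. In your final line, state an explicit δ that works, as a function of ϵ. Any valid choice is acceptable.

δ = min(2, (1/2)ϵ)

Let ϵ > 0 be given. We want δ > 0 with 0 < |s − 1| < δ ⇒ |(-3s + 7)/(s + 3) − 1| < ϵ.
Combining over a common denominator, (-3s + 7)/(s + 3) − 1 = [(-3s + 7)·4 − 4·(s + 3)] / [4·(s + 3)] = -16(s − 1) / (4(s + 3)).
So |(-3s + 7)/(s + 3) − 1| = 16|s − 1| / (4·|s + 3|).
Require δ ≤ 2, so |s + 3| ≥ |4| − |s − 1| > 4 − 2 = 2.
Hence |(-3s + 7)/(s + 3) − 1| < 16|s − 1|/(4·2) = 2|s − 1|, which is < ϵ once |s − 1| < (1/2)ϵ.
Take δ = min(2, (1/2)ϵ). Then 0 < |s − 1| < δ forces both bounds, so |(-3s + 7)/(s + 3) − 1| < ϵ.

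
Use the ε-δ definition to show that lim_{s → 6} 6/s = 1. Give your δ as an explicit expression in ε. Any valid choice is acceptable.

Let ε > 0 be given. We seek δ > 0 such that 0 < |s − 6| < δ implies |6/s − 1| < ε.
|6/s − 1| = 6·|6 − s|/(6·|s|) = 6|s − 6|/(6|s|).
Require δ ≤ 3 so that |s| > 6 − 3 = 3, hence 6|s| > 18.
Then |6/s − 1| < 6|s − 6|/18, which is < ε when |s − 6| < 3ε.
Take δ = min(3, 3ε). Then 0 < |s − 6| < δ gives both |s − 6| < 3 and |s − 6| < 3ε, so |6/s − 1| < ε.

δ = min(3, 3ε)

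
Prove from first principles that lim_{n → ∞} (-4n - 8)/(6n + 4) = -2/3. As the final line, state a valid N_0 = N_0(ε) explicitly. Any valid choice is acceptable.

Let ε > 0. For n ≥ 1, |(-4n - 8)/(6n + 4) + 2/3| = |-32|/(6(6n + 4)) = 32/(6(6n + 4)).
Since 6n + 4 ≥ 6n for n ≥ 1, this is ≤ 32/(6·6n) = (8/9)/n.
So |(-4n - 8)/(6n + 4) + 2/3| < ε whenever n > (8/9)/ε.
Take N_0 = (8/9)/ε. If n > N_0 then |(-4n - 8)/(6n + 4) + 2/3| ≤ (8/9)/n < ε.

N_0 = (8/9)/ε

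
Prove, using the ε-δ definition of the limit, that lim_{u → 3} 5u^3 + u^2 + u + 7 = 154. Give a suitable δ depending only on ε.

δ = min(2, ε/254)

Fix ε > 0. We want δ > 0 such that 0 < |u − 3| < δ implies |(5u^3 + u^2 + u + 7) − 154| < ε.
(5u^3 + u^2 + u + 7) − 154 = 5u^3 + u^2 + u - 147 = (u − 3)(5u^2 + 16u + 49).
So |(5u^3 + u^2 + u + 7) − 154| = |u − 3|·|5u^2 + 16u + 49|.
Require δ ≤ 2. Then |u − 3| < 2 gives |u| < 5, and by the triangle inequality |5u^2 + 16u + 49| ≤ 5·5^2 + 16·5 + 49 = 254.
Hence |(5u^3 + u^2 + u + 7) − 154| ≤ 254|u − 3| < ε provided |u − 3| < ε/254.
Take δ = min(2, ε/254). Then 0 < |u − 3| < δ gives both |u − 3| < 2 and |u − 3| < ε/254, so |(5u^3 + u^2 + u + 7) − 154| < ε.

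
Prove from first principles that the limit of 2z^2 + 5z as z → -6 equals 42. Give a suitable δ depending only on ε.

δ = min(2, ε/23)

Let ε > 0. We want δ > 0 such that 0 < |z + 6| < δ implies |(2z^2 + 5z) − 42| < ε.
(2z^2 + 5z) − 42 = 2z^2 + 5z - 42 = (z + 6)(2z - 7).
So |(2z^2 + 5z) − 42| = |z + 6|·|2z - 7|.
Assume first that |z + 6| < 2, so |z| < 8. Then |2z - 7| ≤ 2·8 + 7 = 23.
Hence |(2z^2 + 5z) − 42| ≤ 23|z + 6| < ε provided |z + 6| < ε/23.
Choosing δ = min(2, ε/23) ensures both conditions, hence |(2z^2 + 5z) − 42| < ε.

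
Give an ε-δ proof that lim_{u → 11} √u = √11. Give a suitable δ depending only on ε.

Suppose ε > 0. We want δ > 0 such that 0 < |u − 11| < δ implies |√u − √11| < ε.
Multiplying by the conjugate, |√u − √11| = |u − 11|/(√u + √11).
Restrict δ ≤ 11 so that |u − 11| < 11 forces u > 0, and then √u + √11 > √11.
Hence |√u − √11| < |u − 11|/√11, which is < ε once |u − 11| < √11·ε.
Take δ = min(11, √11·ε). If 0 < |u − 11| < δ then u > 0 and |√u − √11| < |u − 11|/√11 < ε.

δ = min(11, √11·ε)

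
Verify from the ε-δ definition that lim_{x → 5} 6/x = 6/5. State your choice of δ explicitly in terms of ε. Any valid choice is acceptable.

δ = min(5/2, (25/12)ε)

Let ε > 0. We seek δ > 0 such that 0 < |x − 5| < δ implies |6/x − (6/5)| < ε.
|6/x − (6/5)| = 6·|5 − x|/(5·|x|) = 6|x − 5|/(5|x|).
Restrict δ ≤ 5/2. Then |x − 5| < 5/2 gives |x| > 5/2, so 5|x| > 25/2.
Then |6/x − (6/5)| < 6|x − 5|/(25/2), which is < ε when |x − 5| < (25/12)ε.
Take δ = min(5/2, (25/12)ε). Then 0 < |x − 5| < δ gives both |x − 5| < 5/2 and |x − 5| < (25/12)ε, so |6/x − (6/5)| < ε.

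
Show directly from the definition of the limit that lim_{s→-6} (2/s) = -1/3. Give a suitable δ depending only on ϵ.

Suppose ϵ > 0. We seek δ > 0 such that 0 < |s + 6| < δ implies |2/s + 1/3| < ϵ.
|2/s + 1/3| = 2·|-6 − s|/(6·|s|) = 2|s + 6|/(6|s|).
Restrict δ ≤ 3. Then |s + 6| < 3 gives |s| > 3, so 6|s| > 18.
Then |2/s + 1/3| < 2|s + 6|/18, which is < ϵ when |s + 6| < 9ϵ.
Take δ = min(3, 9ϵ). Then 0 < |s + 6| < δ gives both |s + 6| < 3 and |s + 6| < 9ϵ, so |2/s + 1/3| < ϵ.

δ = min(3, 9ϵ)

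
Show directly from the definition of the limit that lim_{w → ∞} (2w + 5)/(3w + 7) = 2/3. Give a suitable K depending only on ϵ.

K = (1/9)/ϵ

Let ϵ > 0. We seek K > 0 such that w > K implies |(2w + 5)/(3w + 7) − (2/3)| < ϵ.
(2w + 5)/(3w + 7) − (2/3) = (3(2w + 5) − 2(3w + 7)) / (3(3w + 7)) = 1/(3(3w + 7)).
For w > 0 we have 3w + 7 > 3w, so |(2w + 5)/(3w + 7) − (2/3)| = 1/(3(3w + 7)) < 1/(3·3w) = (1/9)/w.
Thus |(2w + 5)/(3w + 7) − (2/3)| < ϵ whenever w > (1/9)/ϵ.
Take K = (1/9)/ϵ. If w > K then |(2w + 5)/(3w + 7) − (2/3)| < (1/9)/w < ϵ.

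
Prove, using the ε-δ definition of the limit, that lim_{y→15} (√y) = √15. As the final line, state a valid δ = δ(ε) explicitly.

Let ε > 0 be given. We want δ > 0 such that 0 < |y − 15| < δ implies |√y − √15| < ε.
Multiplying by the conjugate, |√y − √15| = |y − 15|/(√y + √15).
Restrict δ ≤ 15 so that |y − 15| < 15 forces y > 0, and then √y + √15 > √15.
Hence |√y − √15| < |y − 15|/√15, which is < ε once |y − 15| < √15·ε.
Take δ = min(15, √15·ε). If 0 < |y − 15| < δ then y > 0 and |√y − √15| < |y − 15|/√15 < ε.

δ = min(15, √15·ε)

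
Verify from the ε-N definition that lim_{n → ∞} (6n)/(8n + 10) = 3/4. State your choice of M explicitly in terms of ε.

Let ε > 0 be given. For n ≥ 1, |(6n)/(8n + 10) − (3/4)| = |-60|/(8(8n + 10)) = 60/(8(8n + 10)).
Since 8n + 10 ≥ 8n for n ≥ 1, this is ≤ 60/(8·8n) = (15/16)/n.
So |(6n)/(8n + 10) − (3/4)| < ε whenever n > (15/16)/ε.
Take M = (15/16)/ε. If n > M then |(6n)/(8n + 10) − (3/4)| ≤ (15/16)/n < ε.

M = (15/16)/ε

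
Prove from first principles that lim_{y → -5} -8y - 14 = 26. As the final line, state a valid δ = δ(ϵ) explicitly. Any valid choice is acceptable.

Fix ϵ > 0. We need δ > 0 so that 0 < |y + 5| < δ implies |(-8y - 14) − 26| < ϵ.
Since (-8y - 14) − 26 = -8(y + 5), we have |(-8y - 14) − 26| = 8|y + 5|.
So 8|y + 5| < ϵ exactly when |y + 5| < ϵ/8.
Choosing δ = ϵ/8 gives |(-8y - 14) − 26| = 8|y + 5| < ϵ whenever |y + 5| < δ.

δ = ϵ/8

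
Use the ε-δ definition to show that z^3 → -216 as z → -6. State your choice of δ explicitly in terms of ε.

δ = min(2, ε/148)

Suppose ε > 0. We seek δ > 0 with 0 < |z + 6| < δ ⇒ |z^3 + 216| < ε.
Factor: z^3 + 216 = (z + 6)(z^2 - 6z + 36), so |z^3 + 216| = |z + 6|·|z^2 - 6z + 36|.
Impose δ ≤ 2 so that |z| < 8; then |z^2 - 6z + 36| ≤ 148.
Hence |z^3 + 216| ≤ 148|z + 6|, which is < ε once |z + 6| < ε/148.
Take δ = min(2, ε/148). If 0 < |z + 6| < δ then both bounds hold and |z^3 + 216| ≤ 148|z + 6| < 148·(ε/148) = ε.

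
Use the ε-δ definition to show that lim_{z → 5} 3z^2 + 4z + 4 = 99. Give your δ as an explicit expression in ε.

Let ε > 0. We want δ > 0 such that 0 < |z − 5| < δ implies |(3z^2 + 4z + 4) − 99| < ε.
(3z^2 + 4z + 4) − 99 = 3z^2 + 4z - 95 = (z − 5)(3z + 19).
So |(3z^2 + 4z + 4) − 99| = |z − 5|·|3z + 19|.
Assume first that |z − 5| < 1, so |z| < 6. Then |3z + 19| ≤ 3·6 + 19 = 37.
Hence |(3z^2 + 4z + 4) − 99| ≤ 37|z − 5| < ε provided |z − 5| < ε/37.
Choosing δ = min(1, ε/37) ensures both conditions, hence |(3z^2 + 4z + 4) − 99| < ε.

δ = min(1, ε/37)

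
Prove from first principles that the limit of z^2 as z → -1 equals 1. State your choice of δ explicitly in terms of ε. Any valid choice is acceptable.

δ = min(1, ε/3)

Fix ε > 0. We seek δ > 0 with 0 < |z + 1| < δ ⇒ |z^2 − 1| < ε.
Factor: z^2 − 1 = (z + 1)(z - 1), so |z^2 − 1| = |z + 1|·|z - 1|.
Impose δ ≤ 1 so that |z| < 2; then |z - 1| ≤ 3.
Hence |z^2 − 1| ≤ 3|z + 1|, which is < ε once |z + 1| < ε/3.
Take δ = min(1, ε/3). If 0 < |z + 1| < δ then both bounds hold and |z^2 − 1| ≤ 3|z + 1| < 3·(ε/3) = ε.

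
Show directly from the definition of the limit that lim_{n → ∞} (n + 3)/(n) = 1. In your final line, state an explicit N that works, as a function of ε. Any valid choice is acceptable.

Fix ε > 0. For n ≥ 1, |(n + 3)/(n) − 1| = |3|/((n)) = 3/((n)).
Since n ≥ n for n ≥ 1, this is ≤ 3/(n) = 3/n.
So |(n + 3)/(n) − 1| < ε whenever n > 3/ε.
Take N = 3/ε. If n > N then |(n + 3)/(n) − 1| ≤ 3/n < ε.

N = 3/ε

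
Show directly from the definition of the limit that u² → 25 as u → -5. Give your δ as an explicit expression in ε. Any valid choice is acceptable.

Let ε > 0. We seek δ > 0 with 0 < |u + 5| < δ ⇒ |u² − 25| < ε.
Factor: u² − 25 = (u + 5)(u - 5), so |u² − 25| = |u + 5|·|u - 5|.
Restrict δ ≤ 2. Then |u + 5| < 2 gives |u| < 7, so by the triangle inequality |u - 5| ≤ 7 + 5 = 12.
Hence |u² − 25| ≤ 12|u + 5|, which is < ε once |u + 5| < ε/12.
Take δ = min(2, ε/12). If 0 < |u + 5| < δ then both bounds hold and |u² − 25| ≤ 12|u + 5| < 12·(ε/12) = ε.

δ = min(2, ε/12)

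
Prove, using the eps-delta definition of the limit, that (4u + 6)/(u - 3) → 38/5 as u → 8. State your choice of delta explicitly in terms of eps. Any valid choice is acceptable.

delta = min(5/2, (25/36)eps)

Suppose eps > 0. We want delta > 0 with 0 < |u − 8| < delta ⇒ |(4u + 6)/(u - 3) − (38/5)| < eps.
Combining over a common denominator, (4u + 6)/(u - 3) − (38/5) = [(4u + 6)·5 − 38·(u - 3)] / [5·(u - 3)] = -18(u − 8) / (5(u - 3)).
So |(4u + 6)/(u - 3) − (38/5)| = 18|u − 8| / (5·|u − 3|).
Restrict delta ≤ 5/2. Then |u − 8| < 5/2 gives |u − 3| = |(u − 8) + 5| ≥ 5 − 5/2 = 5/2.
Hence |(4u + 6)/(u - 3) − (38/5)| < 18|u − 8|/(5·(5/2)) = (36/25)|u − 8|, which is < eps once |u − 8| < (25/36)eps.
Take delta = min(5/2, (25/36)eps). Then 0 < |u − 8| < delta forces both bounds, so |(4u + 6)/(u - 3) − (38/5)| < eps.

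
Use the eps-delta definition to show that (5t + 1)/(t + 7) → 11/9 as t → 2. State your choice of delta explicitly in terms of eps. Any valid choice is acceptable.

delta = min(9/2, (81/68)eps)

Let eps > 0. We want delta > 0 with 0 < |t − 2| < delta ⇒ |(5t + 1)/(t + 7) − (11/9)| < eps.
Combining over a common denominator, (5t + 1)/(t + 7) − (11/9) = [(5t + 1)·9 − 11·(t + 7)] / [9·(t + 7)] = 34(t − 2) / (9(t + 7)).
So |(5t + 1)/(t + 7) − (11/9)| = 34|t − 2| / (9·|t + 7|).
Require delta ≤ 9/2, so |t + 7| ≥ |9| − |t − 2| > 9 − 9/2 = 9/2.
Hence |(5t + 1)/(t + 7) − (11/9)| < 34|t − 2|/(9·(9/2)) = (68/81)|t − 2|, which is < eps once |t − 2| < (81/68)eps.
Take delta = min(9/2, (81/68)eps). Then 0 < |t − 2| < delta forces both bounds, so |(5t + 1)/(t + 7) − (11/9)| < eps.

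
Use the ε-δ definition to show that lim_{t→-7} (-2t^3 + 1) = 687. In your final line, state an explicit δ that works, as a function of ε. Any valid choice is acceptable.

δ = min(1, ε/338)

Suppose ε > 0. We want δ > 0 such that 0 < |t + 7| < δ implies |(-2t^3 + 1) − 687| < ε.
(-2t^3 + 1) − 687 = -2t^3 - 686 = (t + 7)(-2t^2 + 14t - 98).
So |(-2t^3 + 1) − 687| = |t + 7|·|-2t^2 + 14t - 98|.
Require δ ≤ 1. Then |t + 7| < 1 gives |t| < 8, and by the triangle inequality |-2t^2 + 14t - 98| ≤ 2·8^2 + 14·8 + 98 = 338.
Hence |(-2t^3 + 1) − 687| ≤ 338|t + 7| < ε provided |t + 7| < ε/338.
Take δ = min(1, ε/338). Then 0 < |t + 7| < δ gives both |t + 7| < 1 and |t + 7| < ε/338, so |(-2t^3 + 1) − 687| < ε.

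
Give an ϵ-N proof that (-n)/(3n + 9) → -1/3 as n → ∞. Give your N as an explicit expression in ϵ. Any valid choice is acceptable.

N = 1/ϵ

Suppose ϵ > 0. For n ≥ 1, |(-n)/(3n + 9) + 1/3| = |9|/(3(3n + 9)) = 9/(3(3n + 9)).
Since 3n + 9 ≥ 3n for n ≥ 1, this is ≤ 9/(3·3n) = 1/n.
So |(-n)/(3n + 9) + 1/3| < ϵ whenever n > 1/ϵ.
Take N = 1/ϵ. If n > N then |(-n)/(3n + 9) + 1/3| ≤ 1/n < ϵ.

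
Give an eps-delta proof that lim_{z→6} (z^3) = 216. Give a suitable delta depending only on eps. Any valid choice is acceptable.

Let eps > 0 be given. We seek delta > 0 with 0 < |z − 6| < delta ⇒ |z^3 − 216| < eps.
Factor: z^3 − 216 = (z − 6)(z^2 + 6z + 36), so |z^3 − 216| = |z − 6|·|z^2 + 6z + 36|.
Restrict delta ≤ 2. Then |z − 6| < 2 gives |z| < 8, so by the triangle inequality |z^2 + 6z + 36| ≤ 8^2 + 6·8 + 36 = 148.
Hence |z^3 − 216| ≤ 148|z − 6|, which is < eps once |z − 6| < eps/148.
Take delta = min(2, eps/148). If 0 < |z − 6| < delta then both bounds hold and |z^3 − 216| ≤ 148|z − 6| < 148·(eps/148) = eps.

delta = min(2, eps/148)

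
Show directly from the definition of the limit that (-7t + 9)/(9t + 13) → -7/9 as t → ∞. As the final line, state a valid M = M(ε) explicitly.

M = (172/81)/ε

Fix ε > 0. We seek M > 0 such that t > M implies |(-7t + 9)/(9t + 13) + 7/9| < ε.
(-7t + 9)/(9t + 13) + 7/9 = (9(-7t + 9) − (-7)(9t + 13)) / (9(9t + 13)) = 172/(9(9t + 13)).
For t > 0 we have 9t + 13 > 9t, so |(-7t + 9)/(9t + 13) + 7/9| = 172/(9(9t + 13)) < 172/(9·9t) = (172/81)/t.
Thus |(-7t + 9)/(9t + 13) + 7/9| < ε whenever t > (172/81)/ε.
Take M = (172/81)/ε. If t > M then |(-7t + 9)/(9t + 13) + 7/9| < (172/81)/t < ε.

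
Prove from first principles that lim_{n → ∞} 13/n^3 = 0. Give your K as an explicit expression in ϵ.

K = (13/ϵ)^{1/3}

Fix ϵ > 0. For n ≥ 1, |13/n^3 − 0| = 13/n^3.
13/n^3 < ϵ ⇔ n^3 > 13/ϵ ⇔ n > (13/ϵ)^{1/3}.
Take K = (13/ϵ)^{1/3}. Then n > K implies 13/n^3 < ϵ.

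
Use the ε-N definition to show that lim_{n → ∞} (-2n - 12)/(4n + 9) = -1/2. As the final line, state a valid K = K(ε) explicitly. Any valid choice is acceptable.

Fix ε > 0. For n ≥ 1, |(-2n - 12)/(4n + 9) + 1/2| = |-30|/(4(4n + 9)) = 30/(4(4n + 9)).
Since 4n + 9 ≥ 4n for n ≥ 1, this is ≤ 30/(4·4n) = (15/8)/n.
So |(-2n - 12)/(4n + 9) + 1/2| < ε whenever n > (15/8)/ε.
Take K = (15/8)/ε. If n > K then |(-2n - 12)/(4n + 9) + 1/2| ≤ (15/8)/n < ε.

K = (15/8)/ε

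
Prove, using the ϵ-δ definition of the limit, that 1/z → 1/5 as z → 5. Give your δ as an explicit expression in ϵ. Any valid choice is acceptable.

δ = min(5/2, (25/2)ϵ)

Fix ϵ > 0. We seek δ > 0 such that 0 < |z − 5| < δ implies |1/z − (1/5)| < ϵ.
|1/z − (1/5)| = |5 − z|/(5·|z|) = |z − 5|/(5|z|).
Restrict δ ≤ 5/2. Then |z − 5| < 5/2 gives |z| > 5/2, so 5|z| > 25/2.
Then |1/z − (1/5)| < |z − 5|/(25/2), which is < ϵ when |z − 5| < (25/2)ϵ.
Take δ = min(5/2, (25/2)ϵ). Then 0 < |z − 5| < δ gives both |z − 5| < 5/2 and |z − 5| < (25/2)ϵ, so |1/z − (1/5)| < ϵ.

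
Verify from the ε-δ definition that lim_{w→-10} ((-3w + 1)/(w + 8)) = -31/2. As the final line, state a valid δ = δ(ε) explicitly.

δ = min(1, (2/25)ε)

Fix ε > 0. We want δ > 0 with 0 < |w + 10| < δ ⇒ |(-3w + 1)/(w + 8) + 31/2| < ε.
Combining over a common denominator, (-3w + 1)/(w + 8) + 31/2 = [(-3w + 1)·(-2) − 31·(w + 8)] / [(-2)·(w + 8)] = -25(w + 10) / ((-2)(w + 8)).
So |(-3w + 1)/(w + 8) + 31/2| = 25|w + 10| / (2·|w + 8|).
Restrict δ ≤ 1. Then |w + 10| < 1 gives |w + 8| = |(w + 10) + (-2)| ≥ 2 − 1 = 1.
Hence |(-3w + 1)/(w + 8) + 31/2| < 25|w + 10|/(2·1) = (25/2)|w + 10|, which is < ε once |w + 10| < (2/25)ε.
Take δ = min(1, (2/25)ε). Then 0 < |w + 10| < δ forces both bounds, so |(-3w + 1)/(w + 8) + 31/2| < ε.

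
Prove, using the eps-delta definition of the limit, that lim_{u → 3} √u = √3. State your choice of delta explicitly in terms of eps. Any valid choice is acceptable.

delta = min(3, √3·eps)

Fix eps > 0. We want delta > 0 such that 0 < |u − 3| < delta implies |√u − √3| < eps.
Multiplying by the conjugate, |√u − √3| = |u − 3|/(√u + √3).
Restrict delta ≤ 3 so that |u − 3| < 3 forces u > 0, and then √u + √3 > √3.
Hence |√u − √3| < |u − 3|/√3, which is < eps once |u − 3| < √3·eps.
Take delta = min(3, √3·eps). If 0 < |u − 3| < delta then u > 0 and |√u − √3| < |u − 3|/√3 < eps.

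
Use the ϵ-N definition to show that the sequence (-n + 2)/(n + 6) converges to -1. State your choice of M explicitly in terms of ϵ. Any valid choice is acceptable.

Let ϵ > 0 be given. For n ≥ 1, |(-n + 2)/(n + 6) + 1| = |8|/((n + 6)) = 8/((n + 6)).
Since n + 6 ≥ n for n ≥ 1, this is ≤ 8/(n) = 8/n.
So |(-n + 2)/(n + 6) + 1| < ϵ whenever n > 8/ϵ.
Take M = 8/ϵ. If n > M then |(-n + 2)/(n + 6) + 1| ≤ 8/n < ϵ.

M = 8/ϵ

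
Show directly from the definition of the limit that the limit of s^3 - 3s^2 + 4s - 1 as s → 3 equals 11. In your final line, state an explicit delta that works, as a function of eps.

Fix eps > 0. We want delta > 0 such that 0 < |s − 3| < delta implies |(s^3 - 3s^2 + 4s - 1) − 11| < eps.
(s^3 - 3s^2 + 4s - 1) − 11 = s^3 - 3s^2 + 4s - 12 = (s − 3)(s^2 + 4).
So |(s^3 - 3s^2 + 4s - 1) − 11| = |s − 3|·|s^2 + 4|.
Assume first that |s − 3| < 1, so |s| < 4. Then |s^2 + 4| ≤ 4^2 + 4 = 20.
Hence |(s^3 - 3s^2 + 4s - 1) − 11| ≤ 20|s − 3| < eps provided |s − 3| < eps/20.
Take delta = min(1, eps/20). Then 0 < |s − 3| < delta gives both |s − 3| < 1 and |s − 3| < eps/20, so |(s^3 - 3s^2 + 4s - 1) − 11| < eps.

delta = min(1, eps/20)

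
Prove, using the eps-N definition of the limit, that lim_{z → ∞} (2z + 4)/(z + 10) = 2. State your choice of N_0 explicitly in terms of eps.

N_0 = 16/eps

Let eps > 0. We seek N_0 > 0 such that z > N_0 implies |(2z + 4)/(z + 10) − 2| < eps.
(2z + 4)/(z + 10) − 2 = ((2z + 4) − 2(z + 10)) / ((z + 10)) = -16/((z + 10)).
For z > 0 we have z + 10 > z, so |(2z + 4)/(z + 10) − 2| = 16/((z + 10)) < 16/(z) = 16/z.
Thus |(2z + 4)/(z + 10) − 2| < eps whenever z > 16/eps.
Take N_0 = 16/eps. If z > N_0 then |(2z + 4)/(z + 10) − 2| < 16/z < eps.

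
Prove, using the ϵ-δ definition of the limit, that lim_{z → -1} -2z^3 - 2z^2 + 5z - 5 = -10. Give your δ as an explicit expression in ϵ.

Let ϵ > 0 be given. We want δ > 0 such that 0 < |z + 1| < δ implies |(-2z^3 - 2z^2 + 5z - 5) + 10| < ϵ.
(-2z^3 - 2z^2 + 5z - 5) + 10 = -2z^3 - 2z^2 + 5z + 5 = (z + 1)(-2z^2 + 5).
So |(-2z^3 - 2z^2 + 5z - 5) + 10| = |z + 1|·|-2z^2 + 5|.
Require δ ≤ 1. Then |z + 1| < 1 gives |z| < 2, and by the triangle inequality |-2z^2 + 5| ≤ 2·2^2 + 5 = 13.
Hence |(-2z^3 - 2z^2 + 5z - 5) + 10| ≤ 13|z + 1| < ϵ provided |z + 1| < ϵ/13.
Take δ = min(1, ϵ/13). Then 0 < |z + 1| < δ gives both |z + 1| < 1 and |z + 1| < ϵ/13, so |(-2z^3 - 2z^2 + 5z - 5) + 10| < ϵ.

δ = min(1, ϵ/13)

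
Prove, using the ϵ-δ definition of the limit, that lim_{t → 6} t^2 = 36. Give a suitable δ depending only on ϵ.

δ = min(1, ϵ/13)

Let ϵ > 0. We seek δ > 0 with 0 < |t − 6| < δ ⇒ |t^2 − 36| < ϵ.
Factor: t^2 − 36 = (t − 6)(t + 6), so |t^2 − 36| = |t − 6|·|t + 6|.
Impose δ ≤ 1 so that |t| < 7; then |t + 6| ≤ 13.
Hence |t^2 − 36| ≤ 13|t − 6|, which is < ϵ once |t − 6| < ϵ/13.
Take δ = min(1, ϵ/13). If 0 < |t − 6| < δ then both bounds hold and |t^2 − 36| ≤ 13|t − 6| < 13·(ϵ/13) = ϵ.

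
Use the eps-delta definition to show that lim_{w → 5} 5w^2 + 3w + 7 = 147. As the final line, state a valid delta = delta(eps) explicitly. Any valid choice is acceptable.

delta = min(2, eps/63)

Fix eps > 0. We want delta > 0 such that 0 < |w − 5| < delta implies |(5w^2 + 3w + 7) − 147| < eps.
(5w^2 + 3w + 7) − 147 = 5w^2 + 3w - 140 = (w − 5)(5w + 28).
So |(5w^2 + 3w + 7) − 147| = |w − 5|·|5w + 28|.
Require delta ≤ 2. Then |w − 5| < 2 gives |w| < 7, and by the triangle inequality |5w + 28| ≤ 5·7 + 28 = 63.
Hence |(5w^2 + 3w + 7) − 147| ≤ 63|w − 5| < eps provided |w − 5| < eps/63.
Take delta = min(2, eps/63). Then 0 < |w − 5| < delta gives both |w − 5| < 2 and |w − 5| < eps/63, so |(5w^2 + 3w + 7) − 147| < eps.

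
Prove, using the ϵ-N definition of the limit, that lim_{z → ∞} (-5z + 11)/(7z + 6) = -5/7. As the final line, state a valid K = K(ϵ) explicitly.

Fix ϵ > 0. We seek K > 0 such that z > K implies |(-5z + 11)/(7z + 6) + 5/7| < ϵ.
(-5z + 11)/(7z + 6) + 5/7 = (7(-5z + 11) − (-5)(7z + 6)) / (7(7z + 6)) = 107/(7(7z + 6)).
For z > 0 we have 7z + 6 > 7z, so |(-5z + 11)/(7z + 6) + 5/7| = 107/(7(7z + 6)) < 107/(7·7z) = (107/49)/z.
Thus |(-5z + 11)/(7z + 6) + 5/7| < ϵ whenever z > (107/49)/ϵ.
Take K = (107/49)/ϵ. If z > K then |(-5z + 11)/(7z + 6) + 5/7| < (107/49)/z < ϵ.

K = (107/49)/ϵ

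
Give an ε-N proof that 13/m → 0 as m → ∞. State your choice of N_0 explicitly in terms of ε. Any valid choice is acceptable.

Let ε > 0. For m ≥ 1, |13/m − 0| = 13/(m) ≤ 13/m.
We need 13/m < ε, i.e. m > 13/ε.
Take N_0 = 13/ε. If m > N_0 then |13/m| ≤ 13/m < ε.

N_0 = 13/ε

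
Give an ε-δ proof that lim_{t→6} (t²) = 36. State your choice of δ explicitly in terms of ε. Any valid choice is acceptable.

δ = min(2, ε/14)

Let ε > 0. We seek δ > 0 with 0 < |t − 6| < δ ⇒ |t² − 36| < ε.
Factor: t² − 36 = (t − 6)(t + 6), so |t² − 36| = |t − 6|·|t + 6|.
Restrict δ ≤ 2. Then |t − 6| < 2 gives |t| < 8, so by the triangle inequality |t + 6| ≤ 8 + 6 = 14.
Hence |t² − 36| ≤ 14|t − 6|, which is < ε once |t − 6| < ε/14.
Take δ = min(2, ε/14). If 0 < |t − 6| < δ then both bounds hold and |t² − 36| ≤ 14|t − 6| < 14·(ε/14) = ε.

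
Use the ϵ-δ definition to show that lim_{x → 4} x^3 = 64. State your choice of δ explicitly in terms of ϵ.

Suppose ϵ > 0. We seek δ > 0 with 0 < |x − 4| < δ ⇒ |x^3 − 64| < ϵ.
Factor: x^3 − 64 = (x − 4)(x^2 + 4x + 16), so |x^3 − 64| = |x − 4|·|x^2 + 4x + 16|.
Impose δ ≤ 1 so that |x| < 5; then |x^2 + 4x + 16| ≤ 61.
Hence |x^3 − 64| ≤ 61|x − 4|, which is < ϵ once |x − 4| < ϵ/61.
Take δ = min(1, ϵ/61). If 0 < |x − 4| < δ then both bounds hold and |x^3 − 64| ≤ 61|x − 4| < 61·(ϵ/61) = ϵ.

δ = min(1, ϵ/61)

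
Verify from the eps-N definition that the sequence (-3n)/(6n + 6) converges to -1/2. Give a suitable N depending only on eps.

Fix eps > 0. For n ≥ 1, |(-3n)/(6n + 6) + 1/2| = |18|/(6(6n + 6)) = 18/(6(6n + 6)).
Since 6n + 6 ≥ 6n for n ≥ 1, this is ≤ 18/(6·6n) = (1/2)/n.
So |(-3n)/(6n + 6) + 1/2| < eps whenever n > (1/2)/eps.
Take N = (1/2)/eps. If n > N then |(-3n)/(6n + 6) + 1/2| ≤ (1/2)/n < eps.

N = (1/2)/eps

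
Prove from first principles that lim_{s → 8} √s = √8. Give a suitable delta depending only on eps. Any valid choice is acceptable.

Let eps > 0. We want delta > 0 such that 0 < |s − 8| < delta implies |√s − √8| < eps.
Rationalise: √s − √8 = (s − 8)/(√s + √8), so |√s − √8| = |s − 8|/(√s + √8).
Restrict delta ≤ 8 so that |s − 8| < 8 forces s > 0, and then √s + √8 > √8.
Hence |√s − √8| < |s − 8|/√8, which is < eps once |s − 8| < √8·eps.
Take delta = min(8, √8·eps). If 0 < |s − 8| < delta then s > 0 and |√s − √8| < |s − 8|/√8 < eps.

delta = min(8, √8·eps)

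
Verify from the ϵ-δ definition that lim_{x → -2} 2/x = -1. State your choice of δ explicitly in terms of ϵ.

δ = min(1, ϵ)

Let ϵ > 0 be given. We seek δ > 0 such that 0 < |x + 2| < δ implies |2/x + 1| < ϵ.
|2/x + 1| = 2·|-2 − x|/(2·|x|) = 2|x + 2|/(2|x|).
Restrict δ ≤ 1. Then |x + 2| < 1 gives |x| > 1, so 2|x| > 2.
Then |2/x + 1| < 2|x + 2|/2, which is < ϵ when |x + 2| < ϵ.
Take δ = min(1, ϵ). Then 0 < |x + 2| < δ gives both |x + 2| < 1 and |x + 2| < ϵ, so |2/x + 1| < ϵ.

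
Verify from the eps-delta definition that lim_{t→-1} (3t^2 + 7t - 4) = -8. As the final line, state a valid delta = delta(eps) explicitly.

delta = min(1, eps/10)

Let eps > 0. We want delta > 0 such that 0 < |t + 1| < delta implies |(3t^2 + 7t - 4) + 8| < eps.
(3t^2 + 7t - 4) + 8 = 3t^2 + 7t + 4 = (t + 1)(3t + 4).
So |(3t^2 + 7t - 4) + 8| = |t + 1|·|3t + 4|.
Assume first that |t + 1| < 1, so |t| < 2. Then |3t + 4| ≤ 3·2 + 4 = 10.
Hence |(3t^2 + 7t - 4) + 8| ≤ 10|t + 1| < eps provided |t + 1| < eps/10.
Choosing delta = min(1, eps/10) ensures both conditions, hence |(3t^2 + 7t - 4) + 8| < eps.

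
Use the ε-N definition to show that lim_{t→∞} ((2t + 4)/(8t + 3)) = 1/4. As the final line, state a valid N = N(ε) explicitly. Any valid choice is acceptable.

N = (13/32)/ε

Fix ε > 0. We seek N > 0 such that t > N implies |(2t + 4)/(8t + 3) − (1/4)| < ε.
(2t + 4)/(8t + 3) − (1/4) = (8(2t + 4) − 2(8t + 3)) / (8(8t + 3)) = 26/(8(8t + 3)).
For t > 0 we have 8t + 3 > 8t, so |(2t + 4)/(8t + 3) − (1/4)| = 26/(8(8t + 3)) < 26/(8·8t) = (13/32)/t.
Thus |(2t + 4)/(8t + 3) − (1/4)| < ε whenever t > (13/32)/ε.
Take N = (13/32)/ε. If t > N then |(2t + 4)/(8t + 3) − (1/4)| < (13/32)/t < ε.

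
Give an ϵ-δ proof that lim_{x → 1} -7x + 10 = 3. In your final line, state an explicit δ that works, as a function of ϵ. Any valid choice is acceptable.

δ = ϵ/7

Suppose ϵ > 0. We need δ > 0 so that 0 < |x − 1| < δ implies |(-7x + 10) − 3| < ϵ.
|(-7x + 10) − 3| = |-7x + 7| = 7|x − 1|.
So 7|x − 1| < ϵ exactly when |x − 1| < ϵ/7.
Take δ = ϵ/7. If 0 < |x − 1| < δ then |(-7x + 10) − 3| = 7|x − 1| < 7·(ϵ/7) = ϵ.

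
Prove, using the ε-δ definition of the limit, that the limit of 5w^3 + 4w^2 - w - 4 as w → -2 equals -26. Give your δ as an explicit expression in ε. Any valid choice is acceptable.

δ = min(2, ε/115)

Let ε > 0. We want δ > 0 such that 0 < |w + 2| < δ implies |(5w^3 + 4w^2 - w - 4) + 26| < ε.
(5w^3 + 4w^2 - w - 4) + 26 = 5w^3 + 4w^2 - w + 22 = (w + 2)(5w^2 - 6w + 11).
So |(5w^3 + 4w^2 - w - 4) + 26| = |w + 2|·|5w^2 - 6w + 11|.
Assume first that |w + 2| < 2, so |w| < 4. Then |5w^2 - 6w + 11| ≤ 5·4^2 + 6·4 + 11 = 115.
Hence |(5w^3 + 4w^2 - w - 4) + 26| ≤ 115|w + 2| < ε provided |w + 2| < ε/115.
Choosing δ = min(2, ε/115) ensures both conditions, hence |(5w^3 + 4w^2 - w - 4) + 26| < ε.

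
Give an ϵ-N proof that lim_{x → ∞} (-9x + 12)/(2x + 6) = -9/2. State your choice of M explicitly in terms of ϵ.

M = (39/2)/ϵ

Let ϵ > 0. We seek M > 0 such that x > M implies |(-9x + 12)/(2x + 6) + 9/2| < ϵ.
(-9x + 12)/(2x + 6) + 9/2 = (2(-9x + 12) − (-9)(2x + 6)) / (2(2x + 6)) = 78/(2(2x + 6)).
For x > 0 we have 2x + 6 > 2x, so |(-9x + 12)/(2x + 6) + 9/2| = 78/(2(2x + 6)) < 78/(2·2x) = (39/2)/x.
Thus |(-9x + 12)/(2x + 6) + 9/2| < ϵ whenever x > (39/2)/ϵ.
Take M = (39/2)/ϵ. If x > M then |(-9x + 12)/(2x + 6) + 9/2| < (39/2)/x < ϵ.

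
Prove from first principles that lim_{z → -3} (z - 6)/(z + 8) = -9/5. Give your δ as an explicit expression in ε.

Let ε > 0. We want δ > 0 with 0 < |z + 3| < δ ⇒ |(z - 6)/(z + 8) + 9/5| < ε.
Combining over a common denominator, (z - 6)/(z + 8) + 9/5 = [(z - 6)·5 − (-9)·(z + 8)] / [5·(z + 8)] = 14(z + 3) / (5(z + 8)).
So |(z - 6)/(z + 8) + 9/5| = 14|z + 3| / (5·|z + 8|).
Restrict δ ≤ 5/2. Then |z + 3| < 5/2 gives |z + 8| = |(z + 3) + 5| ≥ 5 − 5/2 = 5/2.
Hence |(z - 6)/(z + 8) + 9/5| < 14|z + 3|/(5·(5/2)) = (28/25)|z + 3|, which is < ε once |z + 3| < (25/28)ε.
Take δ = min(5/2, (25/28)ε). Then 0 < |z + 3| < δ forces both bounds, so |(z - 6)/(z + 8) + 9/5| < ε.

δ = min(5/2, (25/28)ε)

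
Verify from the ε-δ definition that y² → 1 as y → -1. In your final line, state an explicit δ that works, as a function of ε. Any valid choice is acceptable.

δ = min(1, ε/3)

Suppose ε > 0. We seek δ > 0 with 0 < |y + 1| < δ ⇒ |y² − 1| < ε.
Factor: y² − 1 = (y + 1)(y - 1), so |y² − 1| = |y + 1|·|y - 1|.
Impose δ ≤ 1 so that |y| < 2; then |y - 1| ≤ 3.
Hence |y² − 1| ≤ 3|y + 1|, which is < ε once |y + 1| < ε/3.
Take δ = min(1, ε/3). If 0 < |y + 1| < δ then both bounds hold and |y² − 1| ≤ 3|y + 1| < 3·(ε/3) = ε.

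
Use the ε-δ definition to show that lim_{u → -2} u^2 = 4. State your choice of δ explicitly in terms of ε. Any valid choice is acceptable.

δ = min(1, ε/5)

Suppose ε > 0. We seek δ > 0 with 0 < |u + 2| < δ ⇒ |u^2 − 4| < ε.
Factor: u^2 − 4 = (u + 2)(u - 2), so |u^2 − 4| = |u + 2|·|u - 2|.
Impose δ ≤ 1 so that |u| < 3; then |u - 2| ≤ 5.
Hence |u^2 − 4| ≤ 5|u + 2|, which is < ε once |u + 2| < ε/5.
Take δ = min(1, ε/5). If 0 < |u + 2| < δ then both bounds hold and |u^2 − 4| ≤ 5|u + 2| < 5·(ε/5) = ε.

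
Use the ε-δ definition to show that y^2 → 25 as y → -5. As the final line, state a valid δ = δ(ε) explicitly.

δ = min(1, ε/11)

Fix ε > 0. We seek δ > 0 with 0 < |y + 5| < δ ⇒ |y^2 − 25| < ε.
Factor: y^2 − 25 = (y + 5)(y - 5), so |y^2 − 25| = |y + 5|·|y - 5|.
Impose δ ≤ 1 so that |y| < 6; then |y - 5| ≤ 11.
Hence |y^2 − 25| ≤ 11|y + 5|, which is < ε once |y + 5| < ε/11.
Take δ = min(1, ε/11). If 0 < |y + 5| < δ then both bounds hold and |y^2 − 25| ≤ 11|y + 5| < 11·(ε/11) = ε.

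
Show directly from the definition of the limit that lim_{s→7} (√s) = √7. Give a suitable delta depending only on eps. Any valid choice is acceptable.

delta = min(7, √7·eps)

Let eps > 0. We want delta > 0 such that 0 < |s − 7| < delta implies |√s − √7| < eps.
Rationalise: √s − √7 = (s − 7)/(√s + √7), so |√s − √7| = |s − 7|/(√s + √7).
Restrict delta ≤ 7 so that |s − 7| < 7 forces s > 0, and then √s + √7 > √7.
Hence |√s − √7| < |s − 7|/√7, which is < eps once |s − 7| < √7·eps.
Take delta = min(7, √7·eps). If 0 < |s − 7| < delta then s > 0 and |√s − √7| < |s − 7|/√7 < eps.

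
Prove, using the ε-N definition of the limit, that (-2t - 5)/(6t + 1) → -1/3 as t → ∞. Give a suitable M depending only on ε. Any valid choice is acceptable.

Fix ε > 0. We seek M > 0 such that t > M implies |(-2t - 5)/(6t + 1) + 1/3| < ε.
(-2t - 5)/(6t + 1) + 1/3 = (6(-2t - 5) − (-2)(6t + 1)) / (6(6t + 1)) = -28/(6(6t + 1)).
For t > 0 we have 6t + 1 > 6t, so |(-2t - 5)/(6t + 1) + 1/3| = 28/(6(6t + 1)) < 28/(6·6t) = (7/9)/t.
Thus |(-2t - 5)/(6t + 1) + 1/3| < ε whenever t > (7/9)/ε.
Take M = (7/9)/ε. If t > M then |(-2t - 5)/(6t + 1) + 1/3| < (7/9)/t < ε.

M = (7/9)/ε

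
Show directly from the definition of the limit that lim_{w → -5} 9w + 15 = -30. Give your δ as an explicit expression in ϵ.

Fix ϵ > 0. We need δ > 0 so that 0 < |w + 5| < δ implies |(9w + 15) + 30| < ϵ.
|(9w + 15) + 30| = |9w + 45| = 9|w + 5|.
So 9|w + 5| < ϵ exactly when |w + 5| < ϵ/9.
Take δ = ϵ/9. If 0 < |w + 5| < δ then |(9w + 15) + 30| = 9|w + 5| < 9·(ϵ/9) = ϵ.

δ = ϵ/9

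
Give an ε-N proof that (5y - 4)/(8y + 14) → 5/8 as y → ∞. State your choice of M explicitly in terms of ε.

M = (51/32)/ε

Fix ε > 0. We seek M > 0 such that y > M implies |(5y - 4)/(8y + 14) − (5/8)| < ε.
(5y - 4)/(8y + 14) − (5/8) = (8(5y - 4) − 5(8y + 14)) / (8(8y + 14)) = -102/(8(8y + 14)).
For y > 0 we have 8y + 14 > 8y, so |(5y - 4)/(8y + 14) − (5/8)| = 102/(8(8y + 14)) < 102/(8·8y) = (51/32)/y.
Thus |(5y - 4)/(8y + 14) − (5/8)| < ε whenever y > (51/32)/ε.
Take M = (51/32)/ε. If y > M then |(5y - 4)/(8y + 14) − (5/8)| < (51/32)/y < ε.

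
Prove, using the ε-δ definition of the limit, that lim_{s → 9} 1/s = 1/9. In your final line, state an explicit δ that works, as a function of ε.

Suppose ε > 0. We seek δ > 0 such that 0 < |s − 9| < δ implies |1/s − (1/9)| < ε.
|1/s − (1/9)| = |9 − s|/(9·|s|) = |s − 9|/(9|s|).
Restrict δ ≤ 9/2. Then |s − 9| < 9/2 gives |s| > 9/2, so 9|s| > 81/2.
Then |1/s − (1/9)| < |s − 9|/(81/2), which is < ε when |s − 9| < (81/2)ε.
Take δ = min(9/2, (81/2)ε). Then 0 < |s − 9| < δ gives both |s − 9| < 9/2 and |s − 9| < (81/2)ε, so |1/s − (1/9)| < ε.

δ = min(9/2, (81/2)ε)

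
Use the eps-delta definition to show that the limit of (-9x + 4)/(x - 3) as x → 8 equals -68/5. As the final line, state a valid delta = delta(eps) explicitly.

delta = min(5/2, (25/46)eps)

Fix eps > 0. We want delta > 0 with 0 < |x − 8| < delta ⇒ |(-9x + 4)/(x - 3) + 68/5| < eps.
Combining over a common denominator, (-9x + 4)/(x - 3) + 68/5 = [(-9x + 4)·5 − (-68)·(x - 3)] / [5·(x - 3)] = 23(x − 8) / (5(x - 3)).
So |(-9x + 4)/(x - 3) + 68/5| = 23|x − 8| / (5·|x − 3|).
Require delta ≤ 5/2, so |x − 3| ≥ |5| − |x − 8| > 5 − 5/2 = 5/2.
Hence |(-9x + 4)/(x - 3) + 68/5| < 23|x − 8|/(5·(5/2)) = (46/25)|x − 8|, which is < eps once |x − 8| < (25/46)eps.
Take delta = min(5/2, (25/46)eps). Then 0 < |x − 8| < delta forces both bounds, so |(-9x + 4)/(x - 3) + 68/5| < eps.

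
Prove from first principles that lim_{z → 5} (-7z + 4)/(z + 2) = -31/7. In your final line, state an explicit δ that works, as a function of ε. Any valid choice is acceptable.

δ = min(7/2, (49/36)ε)

Suppose ε > 0. We want δ > 0 with 0 < |z − 5| < δ ⇒ |(-7z + 4)/(z + 2) + 31/7| < ε.
Combining over a common denominator, (-7z + 4)/(z + 2) + 31/7 = [(-7z + 4)·7 − (-31)·(z + 2)] / [7·(z + 2)] = -18(z − 5) / (7(z + 2)).
So |(-7z + 4)/(z + 2) + 31/7| = 18|z − 5| / (7·|z + 2|).
Restrict δ ≤ 7/2. Then |z − 5| < 7/2 gives |z + 2| = |(z − 5) + 7| ≥ 7 − 7/2 = 7/2.
Hence |(-7z + 4)/(z + 2) + 31/7| < 18|z − 5|/(7·(7/2)) = (36/49)|z − 5|, which is < ε once |z − 5| < (49/36)ε.
Take δ = min(7/2, (49/36)ε). Then 0 < |z − 5| < δ forces both bounds, so |(-7z + 4)/(z + 2) + 31/7| < ε.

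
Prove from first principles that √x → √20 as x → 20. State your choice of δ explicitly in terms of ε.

δ = min(20, √20·ε)

Fix ε > 0. We want δ > 0 such that 0 < |x − 20| < δ implies |√x − √20| < ε.
Multiplying by the conjugate, |√x − √20| = |x − 20|/(√x + √20).
Restrict δ ≤ 20 so that |x − 20| < 20 forces x > 0, and then √x + √20 > √20.
Hence |√x − √20| < |x − 20|/√20, which is < ε once |x − 20| < √20·ε.
Take δ = min(20, √20·ε). If 0 < |x − 20| < δ then x > 0 and |√x − √20| < |x − 20|/√20 < ε.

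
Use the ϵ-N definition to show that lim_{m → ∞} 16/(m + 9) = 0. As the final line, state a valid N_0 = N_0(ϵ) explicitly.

N_0 = 16/ϵ

Fix ϵ > 0. For m ≥ 1, |16/(m + 9) − 0| = 16/(m + 9) ≤ 16/m.
We need 16/m < ϵ, i.e. m > 16/ϵ.
Take N_0 = 16/ϵ. If m > N_0 then |16/(m + 9)| ≤ 16/m < ϵ.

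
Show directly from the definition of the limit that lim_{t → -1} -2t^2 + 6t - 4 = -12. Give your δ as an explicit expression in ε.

δ = min(1, ε/12)

Let ε > 0. We want δ > 0 such that 0 < |t + 1| < δ implies |(-2t^2 + 6t - 4) + 12| < ε.
(-2t^2 + 6t - 4) + 12 = -2t^2 + 6t + 8 = (t + 1)(-2t + 8).
So |(-2t^2 + 6t - 4) + 12| = |t + 1|·|-2t + 8|.
Assume first that |t + 1| < 1, so |t| < 2. Then |-2t + 8| ≤ 2·2 + 8 = 12.
Hence |(-2t^2 + 6t - 4) + 12| ≤ 12|t + 1| < ε provided |t + 1| < ε/12.
Choosing δ = min(1, ε/12) ensures both conditions, hence |(-2t^2 + 6t - 4) + 12| < ε.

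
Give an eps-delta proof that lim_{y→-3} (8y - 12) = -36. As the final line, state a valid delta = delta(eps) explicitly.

Let eps > 0 be given. We need delta > 0 so that 0 < |y + 3| < delta implies |(8y - 12) + 36| < eps.
|(8y - 12) + 36| = |8y + 24| = 8|y + 3|.
So 8|y + 3| < eps exactly when |y + 3| < eps/8.
Choosing delta = eps/8 gives |(8y - 12) + 36| = 8|y + 3| < eps whenever |y + 3| < delta.

delta = eps/8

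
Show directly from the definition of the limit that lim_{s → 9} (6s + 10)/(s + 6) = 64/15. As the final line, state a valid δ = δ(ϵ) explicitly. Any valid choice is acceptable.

Let ϵ > 0 be given. We want δ > 0 with 0 < |s − 9| < δ ⇒ |(6s + 10)/(s + 6) − (64/15)| < ϵ.
Combining over a common denominator, (6s + 10)/(s + 6) − (64/15) = [(6s + 10)·15 − 64·(s + 6)] / [15·(s + 6)] = 26(s − 9) / (15(s + 6)).
So |(6s + 10)/(s + 6) − (64/15)| = 26|s − 9| / (15·|s + 6|).
Require δ ≤ 15/2, so |s + 6| ≥ |15| − |s − 9| > 15 − 15/2 = 15/2.
Hence |(6s + 10)/(s + 6) − (64/15)| < 26|s − 9|/(15·(15/2)) = (52/225)|s − 9|, which is < ϵ once |s − 9| < (225/52)ϵ.
Take δ = min(15/2, (225/52)ϵ). Then 0 < |s − 9| < δ forces both bounds, so |(6s + 10)/(s + 6) − (64/15)| < ϵ.

δ = min(15/2, (225/52)ϵ)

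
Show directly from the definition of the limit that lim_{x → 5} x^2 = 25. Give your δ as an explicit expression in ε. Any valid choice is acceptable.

δ = min(1, ε/11)

Let ε > 0 be given. We seek δ > 0 with 0 < |x − 5| < δ ⇒ |x^2 − 25| < ε.
Factor: x^2 − 25 = (x − 5)(x + 5), so |x^2 − 25| = |x − 5|·|x + 5|.
Impose δ ≤ 1 so that |x| < 6; then |x + 5| ≤ 11.
Hence |x^2 − 25| ≤ 11|x − 5|, which is < ε once |x − 5| < ε/11.
Take δ = min(1, ε/11). If 0 < |x − 5| < δ then both bounds hold and |x^2 − 25| ≤ 11|x − 5| < 11·(ε/11) = ε.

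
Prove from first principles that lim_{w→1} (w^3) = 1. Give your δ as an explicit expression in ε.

δ = min(1, ε/7)

Let ε > 0 be given. We seek δ > 0 with 0 < |w − 1| < δ ⇒ |w^3 − 1| < ε.
Factor: w^3 − 1 = (w − 1)(w^2 + w + 1), so |w^3 − 1| = |w − 1|·|w^2 + w + 1|.
Restrict δ ≤ 1. Then |w − 1| < 1 gives |w| < 2, so by the triangle inequality |w^2 + w + 1| ≤ 2^2 + 2 + 1 = 7.
Hence |w^3 − 1| ≤ 7|w − 1|, which is < ε once |w − 1| < ε/7.
Take δ = min(1, ε/7). If 0 < |w − 1| < δ then both bounds hold and |w^3 − 1| ≤ 7|w − 1| < 7·(ε/7) = ε.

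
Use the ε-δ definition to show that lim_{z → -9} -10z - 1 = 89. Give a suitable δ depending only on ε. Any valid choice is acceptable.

δ = ε/10

Fix ε > 0. We need δ > 0 so that 0 < |z + 9| < δ implies |(-10z - 1) − 89| < ε.
|(-10z - 1) − 89| = |-10z - 90| = 10|z + 9|.
So 10|z + 9| < ε exactly when |z + 9| < ε/10.
Choosing δ = ε/10 gives |(-10z - 1) − 89| = 10|z + 9| < ε whenever |z + 9| < δ.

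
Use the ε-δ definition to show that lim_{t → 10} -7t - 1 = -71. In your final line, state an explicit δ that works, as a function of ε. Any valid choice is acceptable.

Let ε > 0. We need δ > 0 so that 0 < |t − 10| < δ implies |(-7t - 1) + 71| < ε.
|(-7t - 1) + 71| = |-7t + 70| = 7|t − 10|.
So 7|t − 10| < ε exactly when |t − 10| < ε/7.
Take δ = ε/7. If 0 < |t − 10| < δ then |(-7t - 1) + 71| = 7|t − 10| < 7·(ε/7) = ε.

δ = ε/7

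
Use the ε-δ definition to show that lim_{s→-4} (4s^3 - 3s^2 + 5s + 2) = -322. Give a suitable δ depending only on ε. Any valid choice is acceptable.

Fix ε > 0. We want δ > 0 such that 0 < |s + 4| < δ implies |(4s^3 - 3s^2 + 5s + 2) + 322| < ε.
(4s^3 - 3s^2 + 5s + 2) + 322 = 4s^3 - 3s^2 + 5s + 324 = (s + 4)(4s^2 - 19s + 81).
So |(4s^3 - 3s^2 + 5s + 2) + 322| = |s + 4|·|4s^2 - 19s + 81|.
Assume first that |s + 4| < 1, so |s| < 5. Then |4s^2 - 19s + 81| ≤ 4·5^2 + 19·5 + 81 = 276.
Hence |(4s^3 - 3s^2 + 5s + 2) + 322| ≤ 276|s + 4| < ε provided |s + 4| < ε/276.
Take δ = min(1, ε/276). Then 0 < |s + 4| < δ gives both |s + 4| < 1 and |s + 4| < ε/276, so |(4s^3 - 3s^2 + 5s + 2) + 322| < ε.

δ = min(1, ε/276)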